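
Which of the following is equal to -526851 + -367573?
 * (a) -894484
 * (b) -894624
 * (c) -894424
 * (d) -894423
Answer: c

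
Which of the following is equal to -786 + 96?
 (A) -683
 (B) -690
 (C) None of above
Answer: B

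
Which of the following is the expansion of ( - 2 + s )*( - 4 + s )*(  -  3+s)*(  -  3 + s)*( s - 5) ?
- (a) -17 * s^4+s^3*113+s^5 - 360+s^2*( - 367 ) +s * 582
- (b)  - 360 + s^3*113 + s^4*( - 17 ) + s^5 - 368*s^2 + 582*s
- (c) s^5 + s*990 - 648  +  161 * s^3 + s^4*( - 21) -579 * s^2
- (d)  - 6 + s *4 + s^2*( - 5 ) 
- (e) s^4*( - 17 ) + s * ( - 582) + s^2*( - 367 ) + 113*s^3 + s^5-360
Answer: a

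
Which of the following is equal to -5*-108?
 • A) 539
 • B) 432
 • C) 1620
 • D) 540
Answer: D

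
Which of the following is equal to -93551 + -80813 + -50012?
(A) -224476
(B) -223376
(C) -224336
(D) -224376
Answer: D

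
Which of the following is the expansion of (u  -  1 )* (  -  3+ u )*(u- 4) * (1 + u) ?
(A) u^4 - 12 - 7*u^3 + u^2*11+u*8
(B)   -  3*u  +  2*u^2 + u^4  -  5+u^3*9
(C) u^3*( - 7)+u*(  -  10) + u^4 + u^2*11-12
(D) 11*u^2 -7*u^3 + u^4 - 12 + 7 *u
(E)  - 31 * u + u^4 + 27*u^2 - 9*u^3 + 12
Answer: D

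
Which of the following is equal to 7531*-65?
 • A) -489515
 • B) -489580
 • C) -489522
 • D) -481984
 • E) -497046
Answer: A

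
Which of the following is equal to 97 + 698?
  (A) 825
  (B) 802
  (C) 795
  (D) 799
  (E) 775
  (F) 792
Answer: C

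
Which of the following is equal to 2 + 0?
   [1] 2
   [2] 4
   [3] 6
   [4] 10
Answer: 1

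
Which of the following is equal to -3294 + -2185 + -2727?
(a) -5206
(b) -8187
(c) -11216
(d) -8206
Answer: d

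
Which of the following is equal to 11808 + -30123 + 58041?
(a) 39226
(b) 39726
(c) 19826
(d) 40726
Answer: b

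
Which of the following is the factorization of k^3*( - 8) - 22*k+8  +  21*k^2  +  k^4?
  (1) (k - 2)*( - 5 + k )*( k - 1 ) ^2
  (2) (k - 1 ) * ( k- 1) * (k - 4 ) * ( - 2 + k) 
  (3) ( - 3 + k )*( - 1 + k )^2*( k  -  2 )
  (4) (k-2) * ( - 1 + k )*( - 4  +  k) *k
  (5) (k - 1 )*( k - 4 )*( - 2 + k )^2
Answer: 2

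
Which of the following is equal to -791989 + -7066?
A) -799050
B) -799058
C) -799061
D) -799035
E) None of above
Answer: E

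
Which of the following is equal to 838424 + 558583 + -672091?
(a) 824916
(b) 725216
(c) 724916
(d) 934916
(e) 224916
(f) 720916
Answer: c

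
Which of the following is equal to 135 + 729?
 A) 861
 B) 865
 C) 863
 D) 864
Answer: D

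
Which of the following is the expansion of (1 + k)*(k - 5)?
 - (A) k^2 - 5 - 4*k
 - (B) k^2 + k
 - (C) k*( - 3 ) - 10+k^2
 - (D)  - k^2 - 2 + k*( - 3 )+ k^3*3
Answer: A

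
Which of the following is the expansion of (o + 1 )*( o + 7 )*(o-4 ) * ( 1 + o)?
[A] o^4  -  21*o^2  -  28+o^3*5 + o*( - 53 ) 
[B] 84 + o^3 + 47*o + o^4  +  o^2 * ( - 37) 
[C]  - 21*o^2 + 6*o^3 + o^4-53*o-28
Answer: A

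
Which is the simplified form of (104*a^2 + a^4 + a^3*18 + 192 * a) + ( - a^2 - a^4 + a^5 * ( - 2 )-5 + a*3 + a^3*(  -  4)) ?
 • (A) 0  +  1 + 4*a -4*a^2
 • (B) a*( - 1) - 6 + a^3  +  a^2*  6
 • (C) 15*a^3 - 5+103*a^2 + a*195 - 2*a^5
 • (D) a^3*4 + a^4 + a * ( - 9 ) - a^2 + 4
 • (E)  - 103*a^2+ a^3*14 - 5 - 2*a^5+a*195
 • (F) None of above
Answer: F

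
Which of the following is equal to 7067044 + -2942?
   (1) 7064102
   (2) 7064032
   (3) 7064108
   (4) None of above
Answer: 1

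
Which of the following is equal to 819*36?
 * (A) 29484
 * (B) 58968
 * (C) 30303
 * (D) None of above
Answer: A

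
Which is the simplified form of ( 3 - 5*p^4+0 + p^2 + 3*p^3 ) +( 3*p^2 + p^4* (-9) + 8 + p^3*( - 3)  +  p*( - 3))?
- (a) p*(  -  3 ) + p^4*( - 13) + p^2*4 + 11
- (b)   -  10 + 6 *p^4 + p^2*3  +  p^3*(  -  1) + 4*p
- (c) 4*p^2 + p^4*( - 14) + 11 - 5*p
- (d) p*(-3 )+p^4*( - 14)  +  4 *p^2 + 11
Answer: d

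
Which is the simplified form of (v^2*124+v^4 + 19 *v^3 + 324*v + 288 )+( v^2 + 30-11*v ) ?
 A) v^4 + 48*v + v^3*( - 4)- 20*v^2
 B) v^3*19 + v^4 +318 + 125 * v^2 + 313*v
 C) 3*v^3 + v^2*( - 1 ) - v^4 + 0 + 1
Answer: B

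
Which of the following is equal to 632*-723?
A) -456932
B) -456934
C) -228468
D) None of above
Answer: D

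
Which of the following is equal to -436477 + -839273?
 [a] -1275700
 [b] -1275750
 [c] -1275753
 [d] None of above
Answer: b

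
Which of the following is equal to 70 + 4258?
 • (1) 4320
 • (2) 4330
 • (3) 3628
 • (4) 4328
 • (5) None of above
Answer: 4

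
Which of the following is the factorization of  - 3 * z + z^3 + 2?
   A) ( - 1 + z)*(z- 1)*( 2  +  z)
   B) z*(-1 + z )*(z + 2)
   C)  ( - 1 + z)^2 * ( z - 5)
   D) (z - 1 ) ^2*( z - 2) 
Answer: A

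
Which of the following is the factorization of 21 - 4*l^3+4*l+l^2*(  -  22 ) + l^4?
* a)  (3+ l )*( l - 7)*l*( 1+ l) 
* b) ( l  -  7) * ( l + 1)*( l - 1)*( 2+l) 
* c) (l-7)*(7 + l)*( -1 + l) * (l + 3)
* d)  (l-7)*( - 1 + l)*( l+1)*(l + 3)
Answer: d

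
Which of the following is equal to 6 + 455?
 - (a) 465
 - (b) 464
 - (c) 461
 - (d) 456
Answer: c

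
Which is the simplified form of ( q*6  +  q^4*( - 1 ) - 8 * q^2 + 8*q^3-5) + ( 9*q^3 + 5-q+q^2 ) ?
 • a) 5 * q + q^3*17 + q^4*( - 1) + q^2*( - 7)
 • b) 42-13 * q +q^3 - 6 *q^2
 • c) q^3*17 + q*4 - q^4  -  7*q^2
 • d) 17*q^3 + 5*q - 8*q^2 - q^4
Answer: a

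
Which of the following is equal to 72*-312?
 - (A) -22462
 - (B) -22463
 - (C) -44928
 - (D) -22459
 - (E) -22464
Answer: E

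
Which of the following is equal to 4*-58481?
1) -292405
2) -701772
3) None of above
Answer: 3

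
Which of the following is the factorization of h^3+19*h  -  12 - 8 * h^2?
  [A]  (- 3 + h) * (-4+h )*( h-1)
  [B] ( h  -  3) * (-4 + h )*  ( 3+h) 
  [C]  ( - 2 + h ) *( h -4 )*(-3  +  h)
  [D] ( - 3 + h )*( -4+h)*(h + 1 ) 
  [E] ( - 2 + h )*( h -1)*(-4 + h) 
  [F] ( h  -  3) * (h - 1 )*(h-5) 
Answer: A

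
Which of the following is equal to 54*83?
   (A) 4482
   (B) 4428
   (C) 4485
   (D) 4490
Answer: A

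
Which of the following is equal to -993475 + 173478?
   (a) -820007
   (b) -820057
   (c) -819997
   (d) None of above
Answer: c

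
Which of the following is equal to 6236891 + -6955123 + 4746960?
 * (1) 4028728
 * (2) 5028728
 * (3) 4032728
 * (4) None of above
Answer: 1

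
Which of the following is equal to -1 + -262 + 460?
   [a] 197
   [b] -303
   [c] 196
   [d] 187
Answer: a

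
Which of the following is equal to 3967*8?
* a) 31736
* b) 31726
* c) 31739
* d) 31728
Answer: a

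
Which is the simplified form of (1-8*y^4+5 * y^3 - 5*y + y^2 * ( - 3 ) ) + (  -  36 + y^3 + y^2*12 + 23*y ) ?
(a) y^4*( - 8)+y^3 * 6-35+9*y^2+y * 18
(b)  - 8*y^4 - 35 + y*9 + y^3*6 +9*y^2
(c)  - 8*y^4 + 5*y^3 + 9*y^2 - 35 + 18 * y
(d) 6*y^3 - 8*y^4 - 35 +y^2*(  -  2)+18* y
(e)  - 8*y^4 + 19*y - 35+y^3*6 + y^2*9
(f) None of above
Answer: a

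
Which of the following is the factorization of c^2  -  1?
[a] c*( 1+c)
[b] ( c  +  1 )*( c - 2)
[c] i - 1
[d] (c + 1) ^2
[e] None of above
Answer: e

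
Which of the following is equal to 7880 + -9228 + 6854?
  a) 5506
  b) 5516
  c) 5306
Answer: a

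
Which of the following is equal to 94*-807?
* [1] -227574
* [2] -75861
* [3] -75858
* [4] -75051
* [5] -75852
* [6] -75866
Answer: 3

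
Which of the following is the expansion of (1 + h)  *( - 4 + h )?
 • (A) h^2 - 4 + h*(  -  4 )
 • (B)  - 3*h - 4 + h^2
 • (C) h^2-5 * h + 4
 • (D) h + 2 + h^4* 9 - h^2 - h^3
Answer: B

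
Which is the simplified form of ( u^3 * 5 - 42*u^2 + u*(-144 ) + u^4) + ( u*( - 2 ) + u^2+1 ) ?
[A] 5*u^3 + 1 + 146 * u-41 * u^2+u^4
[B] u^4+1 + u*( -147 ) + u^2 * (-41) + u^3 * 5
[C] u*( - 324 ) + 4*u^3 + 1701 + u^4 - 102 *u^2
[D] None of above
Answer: D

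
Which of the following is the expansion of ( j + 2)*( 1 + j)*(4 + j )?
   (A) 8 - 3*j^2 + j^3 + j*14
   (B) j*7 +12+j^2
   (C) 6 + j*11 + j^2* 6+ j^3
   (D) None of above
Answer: D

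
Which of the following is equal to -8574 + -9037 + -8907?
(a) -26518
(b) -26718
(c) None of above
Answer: a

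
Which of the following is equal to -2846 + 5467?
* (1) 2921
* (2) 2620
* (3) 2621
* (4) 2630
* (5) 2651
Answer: 3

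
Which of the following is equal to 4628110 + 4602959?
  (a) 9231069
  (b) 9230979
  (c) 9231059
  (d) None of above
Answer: a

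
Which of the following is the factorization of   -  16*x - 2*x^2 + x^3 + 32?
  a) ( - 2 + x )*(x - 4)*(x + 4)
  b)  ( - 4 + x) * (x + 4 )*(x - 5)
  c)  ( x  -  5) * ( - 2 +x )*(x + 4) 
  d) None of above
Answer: a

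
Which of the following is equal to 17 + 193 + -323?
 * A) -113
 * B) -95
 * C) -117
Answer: A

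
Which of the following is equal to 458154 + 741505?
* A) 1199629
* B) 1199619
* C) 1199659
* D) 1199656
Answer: C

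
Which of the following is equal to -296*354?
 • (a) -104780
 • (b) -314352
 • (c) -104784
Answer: c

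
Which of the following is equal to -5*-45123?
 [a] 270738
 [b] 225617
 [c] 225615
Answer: c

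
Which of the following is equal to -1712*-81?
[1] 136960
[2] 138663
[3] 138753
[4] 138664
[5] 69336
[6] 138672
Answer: 6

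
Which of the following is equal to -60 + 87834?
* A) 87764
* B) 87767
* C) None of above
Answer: C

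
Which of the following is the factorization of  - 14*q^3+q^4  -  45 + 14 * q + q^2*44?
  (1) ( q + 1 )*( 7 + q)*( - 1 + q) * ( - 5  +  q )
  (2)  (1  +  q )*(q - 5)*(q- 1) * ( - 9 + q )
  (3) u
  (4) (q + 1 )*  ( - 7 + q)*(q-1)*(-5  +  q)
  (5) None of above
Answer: 2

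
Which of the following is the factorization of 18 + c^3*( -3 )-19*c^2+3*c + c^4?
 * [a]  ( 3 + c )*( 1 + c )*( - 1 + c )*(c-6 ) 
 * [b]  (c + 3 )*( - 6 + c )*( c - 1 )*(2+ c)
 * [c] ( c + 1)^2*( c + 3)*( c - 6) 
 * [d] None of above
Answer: a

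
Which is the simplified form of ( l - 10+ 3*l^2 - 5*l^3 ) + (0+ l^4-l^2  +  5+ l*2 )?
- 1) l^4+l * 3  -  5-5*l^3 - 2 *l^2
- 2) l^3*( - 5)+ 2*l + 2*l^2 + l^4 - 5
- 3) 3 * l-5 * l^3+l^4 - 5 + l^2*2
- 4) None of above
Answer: 3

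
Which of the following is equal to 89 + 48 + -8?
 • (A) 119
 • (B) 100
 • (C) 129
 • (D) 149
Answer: C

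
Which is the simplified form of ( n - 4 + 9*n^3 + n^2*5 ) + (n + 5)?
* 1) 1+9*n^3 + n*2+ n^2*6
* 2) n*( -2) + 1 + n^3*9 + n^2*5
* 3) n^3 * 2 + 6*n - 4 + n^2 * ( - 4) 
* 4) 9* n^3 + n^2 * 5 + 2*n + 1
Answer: 4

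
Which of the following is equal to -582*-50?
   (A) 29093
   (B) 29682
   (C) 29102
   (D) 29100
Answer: D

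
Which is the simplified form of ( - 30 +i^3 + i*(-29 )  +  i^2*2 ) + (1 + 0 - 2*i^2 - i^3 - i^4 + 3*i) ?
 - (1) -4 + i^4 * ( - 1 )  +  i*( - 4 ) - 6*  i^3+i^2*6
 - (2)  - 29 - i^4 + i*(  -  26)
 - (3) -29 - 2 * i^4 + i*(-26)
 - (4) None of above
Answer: 2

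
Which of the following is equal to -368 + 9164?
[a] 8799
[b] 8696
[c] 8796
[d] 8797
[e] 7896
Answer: c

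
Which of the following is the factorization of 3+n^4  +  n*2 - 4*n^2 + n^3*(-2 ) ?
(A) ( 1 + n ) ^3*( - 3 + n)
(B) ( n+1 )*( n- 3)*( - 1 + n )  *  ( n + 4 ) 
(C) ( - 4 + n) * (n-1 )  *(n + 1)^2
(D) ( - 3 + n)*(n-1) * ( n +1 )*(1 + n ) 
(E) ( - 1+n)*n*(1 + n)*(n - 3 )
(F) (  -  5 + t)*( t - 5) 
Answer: D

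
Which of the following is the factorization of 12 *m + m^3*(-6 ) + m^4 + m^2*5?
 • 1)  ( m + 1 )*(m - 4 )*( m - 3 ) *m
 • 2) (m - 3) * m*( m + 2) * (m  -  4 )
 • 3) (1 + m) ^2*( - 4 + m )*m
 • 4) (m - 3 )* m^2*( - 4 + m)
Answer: 1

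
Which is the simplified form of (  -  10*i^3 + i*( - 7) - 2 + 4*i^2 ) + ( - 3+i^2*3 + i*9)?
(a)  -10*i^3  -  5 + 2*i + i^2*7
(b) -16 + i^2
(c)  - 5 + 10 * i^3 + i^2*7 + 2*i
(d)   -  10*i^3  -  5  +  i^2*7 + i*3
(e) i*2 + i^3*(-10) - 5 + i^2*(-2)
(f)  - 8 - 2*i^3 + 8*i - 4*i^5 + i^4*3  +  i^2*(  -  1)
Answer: a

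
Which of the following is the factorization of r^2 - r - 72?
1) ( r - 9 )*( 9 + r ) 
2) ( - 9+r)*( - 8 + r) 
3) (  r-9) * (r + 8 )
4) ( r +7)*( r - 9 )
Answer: 3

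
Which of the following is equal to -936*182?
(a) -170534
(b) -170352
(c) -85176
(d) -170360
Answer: b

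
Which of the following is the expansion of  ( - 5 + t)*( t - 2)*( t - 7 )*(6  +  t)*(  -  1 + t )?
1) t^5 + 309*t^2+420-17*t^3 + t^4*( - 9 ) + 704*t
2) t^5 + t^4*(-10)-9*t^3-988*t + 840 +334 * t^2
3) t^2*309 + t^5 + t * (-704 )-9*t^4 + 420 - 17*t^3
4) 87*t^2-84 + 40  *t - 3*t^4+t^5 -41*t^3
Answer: 3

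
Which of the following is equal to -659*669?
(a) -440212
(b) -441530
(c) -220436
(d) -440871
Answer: d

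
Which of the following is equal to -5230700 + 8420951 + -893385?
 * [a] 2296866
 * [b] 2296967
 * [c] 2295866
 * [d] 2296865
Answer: a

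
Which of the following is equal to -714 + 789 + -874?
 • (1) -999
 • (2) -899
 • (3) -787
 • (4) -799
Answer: 4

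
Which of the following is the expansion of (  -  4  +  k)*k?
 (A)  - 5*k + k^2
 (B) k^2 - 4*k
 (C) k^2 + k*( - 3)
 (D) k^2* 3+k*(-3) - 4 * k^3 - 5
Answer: B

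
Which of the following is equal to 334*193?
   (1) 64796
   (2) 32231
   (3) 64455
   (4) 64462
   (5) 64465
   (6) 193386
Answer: 4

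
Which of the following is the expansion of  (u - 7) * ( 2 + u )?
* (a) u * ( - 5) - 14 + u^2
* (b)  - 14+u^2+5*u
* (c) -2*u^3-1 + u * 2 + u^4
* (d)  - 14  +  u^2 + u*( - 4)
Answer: a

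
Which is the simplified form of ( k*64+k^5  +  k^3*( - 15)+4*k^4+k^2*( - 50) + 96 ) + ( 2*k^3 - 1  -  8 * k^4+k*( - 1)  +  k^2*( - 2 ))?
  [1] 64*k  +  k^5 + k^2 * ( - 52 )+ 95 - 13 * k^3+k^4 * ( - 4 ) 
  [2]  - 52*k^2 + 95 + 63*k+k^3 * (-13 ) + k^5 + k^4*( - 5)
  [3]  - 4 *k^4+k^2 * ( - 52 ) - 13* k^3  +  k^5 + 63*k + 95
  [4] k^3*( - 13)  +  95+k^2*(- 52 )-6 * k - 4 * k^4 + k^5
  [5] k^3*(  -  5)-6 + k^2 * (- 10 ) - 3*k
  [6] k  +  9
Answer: 3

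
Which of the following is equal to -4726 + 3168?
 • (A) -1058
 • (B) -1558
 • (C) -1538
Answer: B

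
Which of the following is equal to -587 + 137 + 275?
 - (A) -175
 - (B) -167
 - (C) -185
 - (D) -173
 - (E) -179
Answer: A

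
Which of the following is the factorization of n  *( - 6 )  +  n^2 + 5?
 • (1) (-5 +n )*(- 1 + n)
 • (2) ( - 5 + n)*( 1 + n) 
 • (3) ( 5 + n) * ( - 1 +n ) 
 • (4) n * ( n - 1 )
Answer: 1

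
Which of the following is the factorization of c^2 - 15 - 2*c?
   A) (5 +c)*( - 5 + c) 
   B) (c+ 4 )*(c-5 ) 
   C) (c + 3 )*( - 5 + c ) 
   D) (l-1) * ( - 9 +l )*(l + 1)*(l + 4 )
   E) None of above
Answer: C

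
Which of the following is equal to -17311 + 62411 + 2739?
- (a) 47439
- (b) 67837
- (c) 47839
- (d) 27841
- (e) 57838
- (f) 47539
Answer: c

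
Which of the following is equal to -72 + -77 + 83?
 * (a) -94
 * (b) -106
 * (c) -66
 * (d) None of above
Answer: c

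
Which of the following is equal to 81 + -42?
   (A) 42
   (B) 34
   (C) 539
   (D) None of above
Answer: D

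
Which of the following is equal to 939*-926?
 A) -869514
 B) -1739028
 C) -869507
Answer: A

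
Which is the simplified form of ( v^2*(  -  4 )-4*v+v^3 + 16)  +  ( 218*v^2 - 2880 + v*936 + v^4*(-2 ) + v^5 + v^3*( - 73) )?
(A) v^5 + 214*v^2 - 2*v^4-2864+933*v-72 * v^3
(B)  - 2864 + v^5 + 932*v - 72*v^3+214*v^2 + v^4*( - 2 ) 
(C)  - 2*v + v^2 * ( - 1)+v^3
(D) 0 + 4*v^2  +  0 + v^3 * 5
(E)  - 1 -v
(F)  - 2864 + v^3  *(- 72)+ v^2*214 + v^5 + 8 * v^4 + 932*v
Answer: B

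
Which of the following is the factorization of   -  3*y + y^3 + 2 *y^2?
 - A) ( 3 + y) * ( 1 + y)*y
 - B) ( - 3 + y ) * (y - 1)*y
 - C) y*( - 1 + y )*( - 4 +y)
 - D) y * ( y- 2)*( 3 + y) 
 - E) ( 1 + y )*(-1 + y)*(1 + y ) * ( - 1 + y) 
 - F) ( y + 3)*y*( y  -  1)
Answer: F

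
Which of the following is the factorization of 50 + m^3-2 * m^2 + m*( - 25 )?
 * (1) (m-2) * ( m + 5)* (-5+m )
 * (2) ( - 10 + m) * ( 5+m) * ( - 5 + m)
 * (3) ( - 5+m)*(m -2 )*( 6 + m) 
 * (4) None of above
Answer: 1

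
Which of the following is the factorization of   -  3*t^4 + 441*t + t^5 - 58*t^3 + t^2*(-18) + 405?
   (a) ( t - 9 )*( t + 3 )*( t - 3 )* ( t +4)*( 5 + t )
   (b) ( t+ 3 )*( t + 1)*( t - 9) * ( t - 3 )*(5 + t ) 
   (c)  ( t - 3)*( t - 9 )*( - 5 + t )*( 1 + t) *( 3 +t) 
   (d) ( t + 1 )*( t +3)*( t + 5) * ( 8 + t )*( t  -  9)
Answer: b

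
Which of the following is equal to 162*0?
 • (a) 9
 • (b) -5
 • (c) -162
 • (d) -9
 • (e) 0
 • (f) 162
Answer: e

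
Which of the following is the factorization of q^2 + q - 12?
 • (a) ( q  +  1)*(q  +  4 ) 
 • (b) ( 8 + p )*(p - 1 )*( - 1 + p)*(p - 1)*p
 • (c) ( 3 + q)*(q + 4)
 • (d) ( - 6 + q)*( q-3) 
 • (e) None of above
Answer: e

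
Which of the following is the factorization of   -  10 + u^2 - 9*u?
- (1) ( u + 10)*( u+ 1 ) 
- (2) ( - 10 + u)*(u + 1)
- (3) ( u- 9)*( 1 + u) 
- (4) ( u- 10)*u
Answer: 2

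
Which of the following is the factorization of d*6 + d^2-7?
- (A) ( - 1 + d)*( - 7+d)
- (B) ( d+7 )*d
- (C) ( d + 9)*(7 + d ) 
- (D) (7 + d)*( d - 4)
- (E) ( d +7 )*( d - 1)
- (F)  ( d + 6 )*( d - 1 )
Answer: E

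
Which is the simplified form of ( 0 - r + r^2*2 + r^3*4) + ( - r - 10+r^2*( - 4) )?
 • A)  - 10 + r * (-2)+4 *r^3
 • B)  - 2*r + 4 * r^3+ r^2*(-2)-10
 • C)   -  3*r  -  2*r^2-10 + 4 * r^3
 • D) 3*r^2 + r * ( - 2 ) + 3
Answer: B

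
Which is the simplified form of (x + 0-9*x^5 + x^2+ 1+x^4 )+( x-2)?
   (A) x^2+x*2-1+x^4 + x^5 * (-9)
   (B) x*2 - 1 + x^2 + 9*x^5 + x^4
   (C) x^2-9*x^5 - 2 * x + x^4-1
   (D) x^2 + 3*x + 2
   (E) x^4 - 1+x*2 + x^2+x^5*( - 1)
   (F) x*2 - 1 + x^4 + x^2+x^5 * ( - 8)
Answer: A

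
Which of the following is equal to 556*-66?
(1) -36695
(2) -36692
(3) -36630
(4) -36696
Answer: 4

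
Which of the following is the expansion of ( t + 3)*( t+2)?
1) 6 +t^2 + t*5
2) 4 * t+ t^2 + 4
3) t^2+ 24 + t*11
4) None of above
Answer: 1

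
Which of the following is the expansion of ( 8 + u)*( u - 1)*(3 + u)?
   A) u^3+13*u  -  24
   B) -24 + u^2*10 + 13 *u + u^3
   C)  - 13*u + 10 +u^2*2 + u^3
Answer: B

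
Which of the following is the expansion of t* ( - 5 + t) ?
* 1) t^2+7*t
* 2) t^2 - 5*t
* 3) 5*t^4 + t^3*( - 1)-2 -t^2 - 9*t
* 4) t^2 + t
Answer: 2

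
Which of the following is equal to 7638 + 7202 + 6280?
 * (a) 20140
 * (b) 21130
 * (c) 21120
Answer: c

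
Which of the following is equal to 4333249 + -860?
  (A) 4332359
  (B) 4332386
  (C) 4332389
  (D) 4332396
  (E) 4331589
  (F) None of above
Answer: C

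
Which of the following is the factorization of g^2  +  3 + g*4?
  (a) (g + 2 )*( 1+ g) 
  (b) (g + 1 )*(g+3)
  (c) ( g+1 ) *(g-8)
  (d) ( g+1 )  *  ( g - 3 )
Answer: b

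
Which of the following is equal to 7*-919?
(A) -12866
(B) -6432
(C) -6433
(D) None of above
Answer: C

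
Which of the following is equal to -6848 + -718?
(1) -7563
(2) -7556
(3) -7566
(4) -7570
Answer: 3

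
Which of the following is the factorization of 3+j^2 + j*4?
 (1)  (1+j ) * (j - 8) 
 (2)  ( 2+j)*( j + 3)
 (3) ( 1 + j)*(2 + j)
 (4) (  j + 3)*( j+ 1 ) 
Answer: 4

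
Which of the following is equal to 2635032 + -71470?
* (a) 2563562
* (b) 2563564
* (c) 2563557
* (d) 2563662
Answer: a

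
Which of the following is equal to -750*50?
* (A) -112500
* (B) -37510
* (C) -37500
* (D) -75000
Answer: C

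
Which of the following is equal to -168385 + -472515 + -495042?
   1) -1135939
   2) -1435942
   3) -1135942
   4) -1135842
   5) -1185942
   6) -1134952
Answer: 3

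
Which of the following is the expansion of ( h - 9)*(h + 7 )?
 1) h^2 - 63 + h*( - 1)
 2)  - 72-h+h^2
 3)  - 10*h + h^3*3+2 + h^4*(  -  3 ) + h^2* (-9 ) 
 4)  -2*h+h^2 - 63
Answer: 4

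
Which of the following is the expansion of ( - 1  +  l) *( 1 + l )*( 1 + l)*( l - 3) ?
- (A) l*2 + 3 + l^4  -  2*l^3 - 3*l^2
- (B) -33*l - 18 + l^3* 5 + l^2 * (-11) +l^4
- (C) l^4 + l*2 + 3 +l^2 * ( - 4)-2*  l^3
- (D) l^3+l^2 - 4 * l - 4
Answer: C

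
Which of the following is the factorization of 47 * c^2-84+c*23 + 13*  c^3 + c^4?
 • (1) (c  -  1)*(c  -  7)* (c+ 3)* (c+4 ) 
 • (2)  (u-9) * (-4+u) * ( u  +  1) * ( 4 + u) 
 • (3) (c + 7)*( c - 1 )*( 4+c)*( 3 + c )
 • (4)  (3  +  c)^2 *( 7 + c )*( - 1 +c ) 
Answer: 3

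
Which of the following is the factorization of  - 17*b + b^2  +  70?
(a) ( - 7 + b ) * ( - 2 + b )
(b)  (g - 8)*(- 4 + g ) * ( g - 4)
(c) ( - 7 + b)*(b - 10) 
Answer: c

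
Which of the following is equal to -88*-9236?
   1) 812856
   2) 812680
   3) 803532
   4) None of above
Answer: 4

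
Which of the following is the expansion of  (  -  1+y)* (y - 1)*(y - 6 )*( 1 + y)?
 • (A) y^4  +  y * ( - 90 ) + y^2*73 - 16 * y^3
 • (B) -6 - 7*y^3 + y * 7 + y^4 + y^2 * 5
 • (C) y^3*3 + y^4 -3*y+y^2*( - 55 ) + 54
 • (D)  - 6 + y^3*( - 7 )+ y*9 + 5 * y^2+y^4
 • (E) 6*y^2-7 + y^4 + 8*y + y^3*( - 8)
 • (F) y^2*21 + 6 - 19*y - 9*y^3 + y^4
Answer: B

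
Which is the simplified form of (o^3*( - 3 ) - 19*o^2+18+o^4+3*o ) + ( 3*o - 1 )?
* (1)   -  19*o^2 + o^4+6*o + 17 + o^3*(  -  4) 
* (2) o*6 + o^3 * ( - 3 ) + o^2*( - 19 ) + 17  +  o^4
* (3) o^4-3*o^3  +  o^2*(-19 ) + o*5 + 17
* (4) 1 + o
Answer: 2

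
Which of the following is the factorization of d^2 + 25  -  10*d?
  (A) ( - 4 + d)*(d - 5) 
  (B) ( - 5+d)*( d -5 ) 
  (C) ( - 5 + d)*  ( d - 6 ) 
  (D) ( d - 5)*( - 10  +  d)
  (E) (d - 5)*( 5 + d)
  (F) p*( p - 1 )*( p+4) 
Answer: B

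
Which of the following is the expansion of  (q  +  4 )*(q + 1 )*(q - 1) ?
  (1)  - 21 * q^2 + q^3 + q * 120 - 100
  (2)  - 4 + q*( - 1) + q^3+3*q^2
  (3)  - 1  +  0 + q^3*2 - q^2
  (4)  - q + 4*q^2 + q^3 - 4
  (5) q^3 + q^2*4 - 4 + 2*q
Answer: 4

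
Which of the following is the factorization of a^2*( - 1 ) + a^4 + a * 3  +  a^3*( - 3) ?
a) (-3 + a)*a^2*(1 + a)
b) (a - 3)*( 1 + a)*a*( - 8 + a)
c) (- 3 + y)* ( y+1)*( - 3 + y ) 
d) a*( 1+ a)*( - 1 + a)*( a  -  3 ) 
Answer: d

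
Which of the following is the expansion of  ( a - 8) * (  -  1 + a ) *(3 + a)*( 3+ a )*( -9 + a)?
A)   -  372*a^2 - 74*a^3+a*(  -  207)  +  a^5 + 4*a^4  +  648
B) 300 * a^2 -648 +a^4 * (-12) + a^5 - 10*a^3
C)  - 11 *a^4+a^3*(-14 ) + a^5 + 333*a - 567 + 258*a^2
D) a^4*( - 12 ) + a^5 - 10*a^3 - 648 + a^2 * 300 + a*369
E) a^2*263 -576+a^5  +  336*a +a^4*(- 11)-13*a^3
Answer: D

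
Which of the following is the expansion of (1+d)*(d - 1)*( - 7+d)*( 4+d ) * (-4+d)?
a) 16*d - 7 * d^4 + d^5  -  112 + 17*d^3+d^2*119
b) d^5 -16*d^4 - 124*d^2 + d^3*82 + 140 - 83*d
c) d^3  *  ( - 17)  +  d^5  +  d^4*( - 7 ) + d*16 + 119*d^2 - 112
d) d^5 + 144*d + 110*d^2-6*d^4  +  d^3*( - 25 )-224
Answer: c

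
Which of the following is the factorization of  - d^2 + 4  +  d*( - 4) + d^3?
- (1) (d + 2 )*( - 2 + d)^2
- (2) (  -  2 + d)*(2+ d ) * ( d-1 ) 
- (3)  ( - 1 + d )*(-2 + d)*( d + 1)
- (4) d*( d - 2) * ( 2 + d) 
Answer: 2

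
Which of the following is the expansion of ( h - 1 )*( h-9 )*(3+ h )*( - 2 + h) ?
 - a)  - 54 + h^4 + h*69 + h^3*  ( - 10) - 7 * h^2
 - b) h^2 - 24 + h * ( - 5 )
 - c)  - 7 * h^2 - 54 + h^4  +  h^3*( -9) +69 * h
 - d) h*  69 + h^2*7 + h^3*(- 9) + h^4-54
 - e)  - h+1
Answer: c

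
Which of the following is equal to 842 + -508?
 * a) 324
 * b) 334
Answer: b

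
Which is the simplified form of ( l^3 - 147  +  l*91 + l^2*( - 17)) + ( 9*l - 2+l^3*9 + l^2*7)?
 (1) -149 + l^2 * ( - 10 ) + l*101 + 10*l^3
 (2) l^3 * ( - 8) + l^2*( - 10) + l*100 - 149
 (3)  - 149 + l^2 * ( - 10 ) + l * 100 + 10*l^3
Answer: 3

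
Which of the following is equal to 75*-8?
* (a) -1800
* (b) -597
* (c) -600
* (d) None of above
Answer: c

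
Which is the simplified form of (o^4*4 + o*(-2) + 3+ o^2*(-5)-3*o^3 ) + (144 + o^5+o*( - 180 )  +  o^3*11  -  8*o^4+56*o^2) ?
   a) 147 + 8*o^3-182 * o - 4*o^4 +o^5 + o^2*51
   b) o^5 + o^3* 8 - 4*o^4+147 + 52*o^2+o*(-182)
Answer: a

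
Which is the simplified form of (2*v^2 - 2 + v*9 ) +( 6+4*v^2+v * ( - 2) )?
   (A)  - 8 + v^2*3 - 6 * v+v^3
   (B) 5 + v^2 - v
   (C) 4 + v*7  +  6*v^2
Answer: C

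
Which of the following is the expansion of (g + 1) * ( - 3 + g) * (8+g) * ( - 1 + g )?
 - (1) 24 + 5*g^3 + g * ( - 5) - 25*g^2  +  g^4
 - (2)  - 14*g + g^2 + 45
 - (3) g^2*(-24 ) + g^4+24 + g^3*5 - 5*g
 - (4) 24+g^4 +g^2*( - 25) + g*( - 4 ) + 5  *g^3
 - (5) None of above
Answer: 1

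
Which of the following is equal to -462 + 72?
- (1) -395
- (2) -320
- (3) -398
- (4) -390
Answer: 4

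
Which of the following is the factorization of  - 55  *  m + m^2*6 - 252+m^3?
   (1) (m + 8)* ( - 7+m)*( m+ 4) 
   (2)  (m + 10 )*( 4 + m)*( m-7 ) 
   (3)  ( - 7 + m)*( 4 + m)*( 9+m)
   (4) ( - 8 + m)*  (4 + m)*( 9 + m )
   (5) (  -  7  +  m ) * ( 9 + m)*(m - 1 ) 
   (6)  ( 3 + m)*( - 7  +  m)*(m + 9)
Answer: 3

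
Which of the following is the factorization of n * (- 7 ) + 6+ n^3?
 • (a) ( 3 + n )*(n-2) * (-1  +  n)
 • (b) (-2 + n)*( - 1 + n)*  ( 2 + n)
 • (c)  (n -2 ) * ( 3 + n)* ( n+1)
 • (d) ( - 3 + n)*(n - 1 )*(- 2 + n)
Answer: a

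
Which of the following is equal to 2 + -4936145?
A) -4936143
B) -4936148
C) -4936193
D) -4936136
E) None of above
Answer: A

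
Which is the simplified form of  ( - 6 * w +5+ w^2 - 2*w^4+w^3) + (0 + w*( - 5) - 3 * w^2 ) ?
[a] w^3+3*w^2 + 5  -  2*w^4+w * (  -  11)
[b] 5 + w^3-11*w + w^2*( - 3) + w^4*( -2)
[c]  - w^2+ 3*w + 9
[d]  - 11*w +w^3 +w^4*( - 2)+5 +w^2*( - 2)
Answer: d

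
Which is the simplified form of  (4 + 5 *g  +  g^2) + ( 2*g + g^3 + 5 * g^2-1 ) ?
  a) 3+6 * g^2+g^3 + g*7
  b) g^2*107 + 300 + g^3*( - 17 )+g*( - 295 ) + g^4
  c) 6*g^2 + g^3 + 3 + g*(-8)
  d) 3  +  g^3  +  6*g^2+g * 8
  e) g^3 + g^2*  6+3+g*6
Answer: a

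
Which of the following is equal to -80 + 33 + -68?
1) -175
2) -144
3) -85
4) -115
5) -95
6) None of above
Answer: 4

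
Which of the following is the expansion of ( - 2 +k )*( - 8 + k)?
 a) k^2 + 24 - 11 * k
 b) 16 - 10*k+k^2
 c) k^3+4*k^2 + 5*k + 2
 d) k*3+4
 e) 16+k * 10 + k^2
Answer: b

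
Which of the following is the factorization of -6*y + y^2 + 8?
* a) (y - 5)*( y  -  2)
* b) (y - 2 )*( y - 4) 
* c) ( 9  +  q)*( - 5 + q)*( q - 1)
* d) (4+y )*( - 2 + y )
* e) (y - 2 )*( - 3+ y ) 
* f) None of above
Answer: b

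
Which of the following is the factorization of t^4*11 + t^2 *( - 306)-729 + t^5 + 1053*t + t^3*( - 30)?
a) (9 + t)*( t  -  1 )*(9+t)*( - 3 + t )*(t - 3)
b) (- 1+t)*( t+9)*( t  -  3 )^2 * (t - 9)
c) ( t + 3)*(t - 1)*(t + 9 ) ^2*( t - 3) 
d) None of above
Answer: a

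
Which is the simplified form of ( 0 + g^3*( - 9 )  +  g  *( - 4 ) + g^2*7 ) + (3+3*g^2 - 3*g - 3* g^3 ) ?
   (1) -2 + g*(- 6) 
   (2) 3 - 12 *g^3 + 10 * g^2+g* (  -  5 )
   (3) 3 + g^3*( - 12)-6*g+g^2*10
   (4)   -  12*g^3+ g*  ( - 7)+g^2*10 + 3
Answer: 4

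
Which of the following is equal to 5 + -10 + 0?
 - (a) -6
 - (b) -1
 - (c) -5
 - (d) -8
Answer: c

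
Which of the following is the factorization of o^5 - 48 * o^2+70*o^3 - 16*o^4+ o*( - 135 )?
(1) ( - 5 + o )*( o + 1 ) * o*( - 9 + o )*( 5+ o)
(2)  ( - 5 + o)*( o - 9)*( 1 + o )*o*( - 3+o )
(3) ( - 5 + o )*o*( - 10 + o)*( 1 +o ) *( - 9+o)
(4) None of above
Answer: 2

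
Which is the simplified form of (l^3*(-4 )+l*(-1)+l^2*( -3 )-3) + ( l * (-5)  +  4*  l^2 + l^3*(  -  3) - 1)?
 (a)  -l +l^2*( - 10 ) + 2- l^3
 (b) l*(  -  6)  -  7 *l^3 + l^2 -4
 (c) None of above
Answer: b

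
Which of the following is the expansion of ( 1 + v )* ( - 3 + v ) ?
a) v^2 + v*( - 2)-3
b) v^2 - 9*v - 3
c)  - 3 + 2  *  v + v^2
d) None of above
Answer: a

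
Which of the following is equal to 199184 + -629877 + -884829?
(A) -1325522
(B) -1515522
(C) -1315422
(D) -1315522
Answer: D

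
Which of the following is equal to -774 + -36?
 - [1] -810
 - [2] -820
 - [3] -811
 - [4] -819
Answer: 1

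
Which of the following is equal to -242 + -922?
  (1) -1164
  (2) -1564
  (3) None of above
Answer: 1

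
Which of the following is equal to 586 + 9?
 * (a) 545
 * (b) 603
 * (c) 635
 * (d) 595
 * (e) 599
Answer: d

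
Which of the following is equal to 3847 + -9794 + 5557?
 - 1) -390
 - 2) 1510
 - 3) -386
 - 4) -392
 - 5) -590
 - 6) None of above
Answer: 1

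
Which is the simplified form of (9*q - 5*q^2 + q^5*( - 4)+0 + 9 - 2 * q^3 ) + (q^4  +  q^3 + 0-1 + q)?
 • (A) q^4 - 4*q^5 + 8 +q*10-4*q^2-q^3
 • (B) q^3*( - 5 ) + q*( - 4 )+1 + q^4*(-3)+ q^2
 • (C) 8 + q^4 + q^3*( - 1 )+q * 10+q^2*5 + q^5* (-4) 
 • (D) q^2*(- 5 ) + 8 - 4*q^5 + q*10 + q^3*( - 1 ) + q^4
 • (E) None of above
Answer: D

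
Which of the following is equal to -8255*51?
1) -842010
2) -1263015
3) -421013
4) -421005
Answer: 4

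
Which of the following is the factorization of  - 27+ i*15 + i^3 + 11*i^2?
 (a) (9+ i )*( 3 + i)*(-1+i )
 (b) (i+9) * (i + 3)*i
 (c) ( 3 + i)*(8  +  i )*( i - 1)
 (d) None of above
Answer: a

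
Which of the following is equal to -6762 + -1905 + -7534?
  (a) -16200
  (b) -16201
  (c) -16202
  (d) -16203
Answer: b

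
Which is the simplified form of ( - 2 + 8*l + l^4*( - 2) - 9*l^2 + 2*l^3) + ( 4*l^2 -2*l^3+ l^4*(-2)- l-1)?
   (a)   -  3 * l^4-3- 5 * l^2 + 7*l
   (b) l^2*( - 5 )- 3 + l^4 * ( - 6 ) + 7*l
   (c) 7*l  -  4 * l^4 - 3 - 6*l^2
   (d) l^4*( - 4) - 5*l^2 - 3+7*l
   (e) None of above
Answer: d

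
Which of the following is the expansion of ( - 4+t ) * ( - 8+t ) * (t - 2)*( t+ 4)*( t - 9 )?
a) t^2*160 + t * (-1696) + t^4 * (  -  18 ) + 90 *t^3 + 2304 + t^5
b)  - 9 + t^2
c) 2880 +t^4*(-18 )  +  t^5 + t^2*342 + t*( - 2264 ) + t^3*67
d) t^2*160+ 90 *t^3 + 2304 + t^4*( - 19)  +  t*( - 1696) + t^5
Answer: d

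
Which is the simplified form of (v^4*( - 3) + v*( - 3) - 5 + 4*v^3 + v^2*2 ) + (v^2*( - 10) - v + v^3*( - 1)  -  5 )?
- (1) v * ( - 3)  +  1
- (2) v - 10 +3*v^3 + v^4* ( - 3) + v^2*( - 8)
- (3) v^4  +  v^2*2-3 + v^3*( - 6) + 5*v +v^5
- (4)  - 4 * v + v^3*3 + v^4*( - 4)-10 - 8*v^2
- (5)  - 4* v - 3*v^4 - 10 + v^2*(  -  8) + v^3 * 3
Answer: 5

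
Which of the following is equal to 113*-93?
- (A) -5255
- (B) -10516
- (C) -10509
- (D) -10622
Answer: C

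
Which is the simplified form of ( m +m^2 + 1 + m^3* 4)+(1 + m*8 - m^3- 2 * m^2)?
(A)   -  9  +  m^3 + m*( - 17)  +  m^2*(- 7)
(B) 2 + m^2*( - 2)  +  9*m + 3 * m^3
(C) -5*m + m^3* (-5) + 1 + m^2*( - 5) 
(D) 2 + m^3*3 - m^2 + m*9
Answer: D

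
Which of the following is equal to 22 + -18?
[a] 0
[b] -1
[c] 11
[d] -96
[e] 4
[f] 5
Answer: e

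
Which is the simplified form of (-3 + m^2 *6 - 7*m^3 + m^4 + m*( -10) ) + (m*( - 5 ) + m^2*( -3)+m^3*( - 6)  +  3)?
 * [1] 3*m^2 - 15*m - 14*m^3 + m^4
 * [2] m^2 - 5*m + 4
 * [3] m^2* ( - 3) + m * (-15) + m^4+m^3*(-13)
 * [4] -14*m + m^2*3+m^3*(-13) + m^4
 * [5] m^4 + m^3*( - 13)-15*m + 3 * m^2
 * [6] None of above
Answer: 5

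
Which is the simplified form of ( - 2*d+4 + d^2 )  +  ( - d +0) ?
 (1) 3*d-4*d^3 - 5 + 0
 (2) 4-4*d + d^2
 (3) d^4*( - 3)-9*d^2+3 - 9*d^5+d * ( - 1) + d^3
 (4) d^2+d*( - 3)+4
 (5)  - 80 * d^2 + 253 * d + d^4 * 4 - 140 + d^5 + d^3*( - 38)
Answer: 4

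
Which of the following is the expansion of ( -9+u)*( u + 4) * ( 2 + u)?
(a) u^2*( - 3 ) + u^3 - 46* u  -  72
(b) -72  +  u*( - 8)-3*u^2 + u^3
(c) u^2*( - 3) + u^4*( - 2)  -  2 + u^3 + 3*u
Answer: a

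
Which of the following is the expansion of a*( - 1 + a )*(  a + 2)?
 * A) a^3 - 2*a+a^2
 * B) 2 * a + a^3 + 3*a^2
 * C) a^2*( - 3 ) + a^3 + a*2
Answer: A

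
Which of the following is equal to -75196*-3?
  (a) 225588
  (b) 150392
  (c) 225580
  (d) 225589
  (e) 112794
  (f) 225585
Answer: a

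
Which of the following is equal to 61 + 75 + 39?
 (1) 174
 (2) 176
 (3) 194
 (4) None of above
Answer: 4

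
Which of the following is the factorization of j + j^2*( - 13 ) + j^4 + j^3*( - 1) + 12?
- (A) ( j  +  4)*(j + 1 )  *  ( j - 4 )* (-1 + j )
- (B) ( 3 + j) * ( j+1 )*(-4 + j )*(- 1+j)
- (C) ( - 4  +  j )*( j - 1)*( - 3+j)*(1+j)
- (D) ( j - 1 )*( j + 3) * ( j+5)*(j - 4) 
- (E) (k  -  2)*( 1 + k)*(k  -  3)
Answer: B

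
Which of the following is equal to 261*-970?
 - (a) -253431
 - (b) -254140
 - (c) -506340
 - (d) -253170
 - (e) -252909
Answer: d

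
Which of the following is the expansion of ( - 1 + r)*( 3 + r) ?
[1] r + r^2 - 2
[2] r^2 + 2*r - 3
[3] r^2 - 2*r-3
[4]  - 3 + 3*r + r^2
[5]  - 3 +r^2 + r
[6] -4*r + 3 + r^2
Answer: 2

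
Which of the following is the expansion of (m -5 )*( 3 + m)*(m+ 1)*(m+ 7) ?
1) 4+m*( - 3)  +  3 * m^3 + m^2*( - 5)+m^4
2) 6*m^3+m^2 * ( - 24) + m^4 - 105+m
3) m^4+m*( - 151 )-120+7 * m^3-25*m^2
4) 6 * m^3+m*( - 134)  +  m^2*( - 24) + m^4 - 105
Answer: 4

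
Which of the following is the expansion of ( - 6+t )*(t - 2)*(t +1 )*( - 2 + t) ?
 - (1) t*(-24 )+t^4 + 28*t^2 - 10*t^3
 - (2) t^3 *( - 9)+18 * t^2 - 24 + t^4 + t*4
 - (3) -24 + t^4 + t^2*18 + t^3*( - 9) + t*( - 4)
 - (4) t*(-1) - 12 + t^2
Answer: 2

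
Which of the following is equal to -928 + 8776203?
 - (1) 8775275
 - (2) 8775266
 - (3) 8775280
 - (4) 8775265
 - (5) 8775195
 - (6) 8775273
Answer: 1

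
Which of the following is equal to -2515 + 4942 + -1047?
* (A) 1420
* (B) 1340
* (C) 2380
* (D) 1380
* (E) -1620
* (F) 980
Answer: D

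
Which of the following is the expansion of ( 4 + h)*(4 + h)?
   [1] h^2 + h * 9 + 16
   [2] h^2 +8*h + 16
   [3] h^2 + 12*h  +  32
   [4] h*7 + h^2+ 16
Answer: 2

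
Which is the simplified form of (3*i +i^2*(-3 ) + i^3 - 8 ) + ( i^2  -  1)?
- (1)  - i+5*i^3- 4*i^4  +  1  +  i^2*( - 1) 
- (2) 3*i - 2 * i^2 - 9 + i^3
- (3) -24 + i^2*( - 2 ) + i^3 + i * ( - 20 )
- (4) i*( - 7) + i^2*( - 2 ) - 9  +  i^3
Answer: 2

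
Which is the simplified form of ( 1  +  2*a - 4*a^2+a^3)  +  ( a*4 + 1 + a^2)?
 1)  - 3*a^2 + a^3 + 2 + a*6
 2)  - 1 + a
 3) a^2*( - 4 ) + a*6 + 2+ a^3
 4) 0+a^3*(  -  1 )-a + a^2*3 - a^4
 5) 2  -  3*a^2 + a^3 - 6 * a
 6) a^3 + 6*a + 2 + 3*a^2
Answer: 1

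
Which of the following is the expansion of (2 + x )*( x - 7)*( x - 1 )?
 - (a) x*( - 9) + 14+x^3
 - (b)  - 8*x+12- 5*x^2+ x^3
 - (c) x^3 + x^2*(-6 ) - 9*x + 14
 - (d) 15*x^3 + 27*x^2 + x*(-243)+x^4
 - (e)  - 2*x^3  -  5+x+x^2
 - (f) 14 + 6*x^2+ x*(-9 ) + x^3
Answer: c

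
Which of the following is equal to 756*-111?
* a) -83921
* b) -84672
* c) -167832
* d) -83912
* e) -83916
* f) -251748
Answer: e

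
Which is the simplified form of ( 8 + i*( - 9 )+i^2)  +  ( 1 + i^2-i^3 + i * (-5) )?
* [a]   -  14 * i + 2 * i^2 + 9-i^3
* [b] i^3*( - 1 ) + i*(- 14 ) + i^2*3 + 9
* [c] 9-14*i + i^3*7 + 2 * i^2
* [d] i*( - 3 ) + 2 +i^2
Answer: a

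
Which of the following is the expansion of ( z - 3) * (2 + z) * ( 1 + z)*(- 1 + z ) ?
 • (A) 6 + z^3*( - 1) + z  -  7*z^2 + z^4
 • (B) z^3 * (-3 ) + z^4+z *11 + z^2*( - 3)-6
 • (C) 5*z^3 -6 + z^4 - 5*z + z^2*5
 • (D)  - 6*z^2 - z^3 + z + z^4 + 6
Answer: A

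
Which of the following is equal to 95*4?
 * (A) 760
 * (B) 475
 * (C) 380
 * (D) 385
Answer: C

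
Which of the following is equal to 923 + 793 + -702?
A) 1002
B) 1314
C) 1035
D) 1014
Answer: D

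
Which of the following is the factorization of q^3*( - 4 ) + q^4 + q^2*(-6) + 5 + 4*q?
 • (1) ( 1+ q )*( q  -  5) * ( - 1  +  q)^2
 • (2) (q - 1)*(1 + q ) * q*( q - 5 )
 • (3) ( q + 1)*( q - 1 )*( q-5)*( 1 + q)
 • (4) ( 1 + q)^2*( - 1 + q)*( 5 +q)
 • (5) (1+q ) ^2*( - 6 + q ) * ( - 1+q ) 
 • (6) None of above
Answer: 3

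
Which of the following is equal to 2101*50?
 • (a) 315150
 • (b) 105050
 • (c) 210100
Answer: b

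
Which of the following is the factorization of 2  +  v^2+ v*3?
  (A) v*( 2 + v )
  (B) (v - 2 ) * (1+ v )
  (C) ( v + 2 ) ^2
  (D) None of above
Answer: D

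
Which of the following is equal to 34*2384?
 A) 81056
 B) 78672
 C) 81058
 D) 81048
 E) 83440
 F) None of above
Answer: A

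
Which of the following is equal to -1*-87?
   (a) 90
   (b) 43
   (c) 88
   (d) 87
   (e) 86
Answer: d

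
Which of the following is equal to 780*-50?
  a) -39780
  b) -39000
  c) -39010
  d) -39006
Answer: b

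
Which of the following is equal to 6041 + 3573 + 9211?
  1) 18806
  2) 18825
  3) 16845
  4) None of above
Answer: 2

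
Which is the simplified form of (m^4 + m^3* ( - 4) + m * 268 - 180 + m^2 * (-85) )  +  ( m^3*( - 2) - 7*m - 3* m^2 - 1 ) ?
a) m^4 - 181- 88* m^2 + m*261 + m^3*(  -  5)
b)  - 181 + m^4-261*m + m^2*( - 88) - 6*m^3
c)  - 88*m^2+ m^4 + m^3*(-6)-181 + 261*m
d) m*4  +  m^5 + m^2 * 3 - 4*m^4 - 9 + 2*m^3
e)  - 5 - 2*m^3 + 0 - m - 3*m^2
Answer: c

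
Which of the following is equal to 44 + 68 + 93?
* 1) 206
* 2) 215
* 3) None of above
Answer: 3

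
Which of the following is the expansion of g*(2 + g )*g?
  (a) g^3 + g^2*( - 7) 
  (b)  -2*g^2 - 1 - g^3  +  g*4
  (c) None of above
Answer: c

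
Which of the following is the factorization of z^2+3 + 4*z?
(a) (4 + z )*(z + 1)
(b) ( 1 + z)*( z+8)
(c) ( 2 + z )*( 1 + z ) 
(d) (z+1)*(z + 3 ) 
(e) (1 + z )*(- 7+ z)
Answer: d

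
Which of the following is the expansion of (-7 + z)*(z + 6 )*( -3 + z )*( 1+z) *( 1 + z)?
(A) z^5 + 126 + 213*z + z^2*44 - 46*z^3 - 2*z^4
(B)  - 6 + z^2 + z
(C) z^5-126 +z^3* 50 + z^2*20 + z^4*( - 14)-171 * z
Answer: A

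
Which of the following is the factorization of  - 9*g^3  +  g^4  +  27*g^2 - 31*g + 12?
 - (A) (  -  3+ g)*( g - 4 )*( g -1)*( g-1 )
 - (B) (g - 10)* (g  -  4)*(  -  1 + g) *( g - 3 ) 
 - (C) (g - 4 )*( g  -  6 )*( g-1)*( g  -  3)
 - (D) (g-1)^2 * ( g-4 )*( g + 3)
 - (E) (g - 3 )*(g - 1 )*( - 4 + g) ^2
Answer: A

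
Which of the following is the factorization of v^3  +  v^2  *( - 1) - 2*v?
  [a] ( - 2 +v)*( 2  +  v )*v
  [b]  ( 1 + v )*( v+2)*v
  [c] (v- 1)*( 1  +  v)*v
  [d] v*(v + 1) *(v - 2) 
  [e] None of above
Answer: d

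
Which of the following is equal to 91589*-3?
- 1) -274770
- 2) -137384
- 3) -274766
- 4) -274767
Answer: 4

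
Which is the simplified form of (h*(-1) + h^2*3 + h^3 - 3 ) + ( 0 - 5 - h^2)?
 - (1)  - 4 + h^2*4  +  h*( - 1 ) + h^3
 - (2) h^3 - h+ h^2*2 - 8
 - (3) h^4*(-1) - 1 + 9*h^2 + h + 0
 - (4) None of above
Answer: 2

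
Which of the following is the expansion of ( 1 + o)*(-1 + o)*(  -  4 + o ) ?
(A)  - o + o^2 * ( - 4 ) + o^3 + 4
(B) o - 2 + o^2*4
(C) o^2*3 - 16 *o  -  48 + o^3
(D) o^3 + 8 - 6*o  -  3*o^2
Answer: A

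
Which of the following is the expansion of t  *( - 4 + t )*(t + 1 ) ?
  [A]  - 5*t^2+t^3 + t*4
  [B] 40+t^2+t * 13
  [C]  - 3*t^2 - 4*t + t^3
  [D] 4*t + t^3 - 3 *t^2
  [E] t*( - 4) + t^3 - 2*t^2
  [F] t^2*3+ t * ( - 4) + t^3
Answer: C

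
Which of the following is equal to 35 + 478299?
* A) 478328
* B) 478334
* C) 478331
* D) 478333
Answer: B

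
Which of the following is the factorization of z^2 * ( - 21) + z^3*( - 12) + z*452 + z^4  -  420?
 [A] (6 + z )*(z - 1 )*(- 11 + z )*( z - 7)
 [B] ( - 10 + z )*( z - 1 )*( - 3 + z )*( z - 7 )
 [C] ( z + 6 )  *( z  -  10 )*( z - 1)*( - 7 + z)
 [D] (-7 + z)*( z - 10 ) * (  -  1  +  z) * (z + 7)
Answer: C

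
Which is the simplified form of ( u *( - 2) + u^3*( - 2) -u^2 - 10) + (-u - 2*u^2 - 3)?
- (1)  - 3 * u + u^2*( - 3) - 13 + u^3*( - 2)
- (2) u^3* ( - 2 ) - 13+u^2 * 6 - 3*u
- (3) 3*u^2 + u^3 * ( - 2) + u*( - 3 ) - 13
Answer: 1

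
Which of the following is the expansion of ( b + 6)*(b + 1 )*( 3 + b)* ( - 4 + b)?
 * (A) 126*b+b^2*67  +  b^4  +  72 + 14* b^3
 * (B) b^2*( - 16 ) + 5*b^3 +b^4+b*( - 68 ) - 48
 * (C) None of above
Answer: C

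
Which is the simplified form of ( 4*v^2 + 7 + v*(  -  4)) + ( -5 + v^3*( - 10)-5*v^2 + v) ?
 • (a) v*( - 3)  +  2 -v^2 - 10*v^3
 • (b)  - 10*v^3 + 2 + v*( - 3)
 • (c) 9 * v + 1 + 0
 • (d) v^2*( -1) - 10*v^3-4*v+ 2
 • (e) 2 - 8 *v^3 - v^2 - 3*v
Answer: a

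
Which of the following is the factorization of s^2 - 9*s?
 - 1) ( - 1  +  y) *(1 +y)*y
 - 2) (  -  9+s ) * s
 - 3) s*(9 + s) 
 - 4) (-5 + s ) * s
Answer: 2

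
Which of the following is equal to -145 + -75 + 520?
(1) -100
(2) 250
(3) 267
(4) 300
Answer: 4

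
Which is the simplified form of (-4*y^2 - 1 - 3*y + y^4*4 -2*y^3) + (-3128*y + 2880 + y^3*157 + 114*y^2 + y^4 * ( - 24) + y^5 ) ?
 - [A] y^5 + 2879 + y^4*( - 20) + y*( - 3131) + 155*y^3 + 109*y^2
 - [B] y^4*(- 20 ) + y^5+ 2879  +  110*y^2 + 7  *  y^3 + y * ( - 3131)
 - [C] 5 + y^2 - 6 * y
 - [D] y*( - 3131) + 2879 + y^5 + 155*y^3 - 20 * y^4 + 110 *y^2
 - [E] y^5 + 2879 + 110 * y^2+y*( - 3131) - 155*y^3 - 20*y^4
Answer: D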